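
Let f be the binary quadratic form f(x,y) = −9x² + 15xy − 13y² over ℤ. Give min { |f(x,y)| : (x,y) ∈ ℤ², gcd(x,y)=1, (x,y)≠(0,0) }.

translate: b→3 (≡-15 mod 18), so (9,-15,13)→(9,3,7)
flip: (9,3,7)→(7,-3,9)
reduced (well bottom): (7,-3,9) with a≤c, −a<b≤a
well minimum |f| = |-7| = 7 (negative-definite)

7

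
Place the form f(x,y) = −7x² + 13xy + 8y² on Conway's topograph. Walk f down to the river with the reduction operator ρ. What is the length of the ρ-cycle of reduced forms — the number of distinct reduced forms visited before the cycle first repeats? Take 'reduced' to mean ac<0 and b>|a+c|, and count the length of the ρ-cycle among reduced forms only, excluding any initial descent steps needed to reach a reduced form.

D = 393, ⌊√D⌋ = 19
river: ρ → (8,19,-1)
river: ρ → (-1,19,8)
river: ρ → (8,13,-7)
river: ρ → (-7,15,6)
river: ρ → (6,9,-13)
river: ρ → (-13,17,2)
river: ρ → (2,19,-4)
river: ρ → (-4,13,14)
river: ρ → (14,15,-3)
river: ρ → (-3,15,14)
river: ρ → (14,13,-4)
river: ρ → (-4,19,2)
river: ρ → (2,17,-13)
river: ρ → (-13,9,6)
river: ρ → (6,15,-7)
river: ρ → (-7,13,8)
ρ-cycle length = 16 (tail of 0 descent steps not counted)

16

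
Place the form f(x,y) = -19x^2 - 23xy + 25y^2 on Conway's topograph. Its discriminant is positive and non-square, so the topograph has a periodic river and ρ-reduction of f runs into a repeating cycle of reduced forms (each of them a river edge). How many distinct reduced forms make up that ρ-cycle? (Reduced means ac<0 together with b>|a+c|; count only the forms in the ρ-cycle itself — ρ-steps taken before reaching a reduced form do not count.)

D = 2429, ⌊√D⌋ = 49
descent: ρ → (25,23,-19)  [lands on river]
river: ρ → (-19,15,29)
river: ρ → (29,43,-5)
river: ρ → (-5,47,11)
river: ρ → (11,41,-17)
river: ρ → (-17,27,25)
ρ-cycle length = 6 (tail of 1 descent step not counted)

6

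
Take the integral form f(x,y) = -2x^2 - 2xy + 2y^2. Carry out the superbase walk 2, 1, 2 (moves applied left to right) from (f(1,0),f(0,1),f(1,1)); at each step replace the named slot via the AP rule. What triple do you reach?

start (-2,2,-2) = (f(1,0),f(0,1),f(1,1))
replace slot 2: 2·((-2)+(-2)) − 2 = -10 → (-2,-10,-2)
replace slot 1: 2·((-10)+(-2)) − (-2) = -22 → (-22,-10,-2)
replace slot 2: 2·((-22)+(-2)) − (-10) = -38 → (-22,-38,-2)

-22,-38,-2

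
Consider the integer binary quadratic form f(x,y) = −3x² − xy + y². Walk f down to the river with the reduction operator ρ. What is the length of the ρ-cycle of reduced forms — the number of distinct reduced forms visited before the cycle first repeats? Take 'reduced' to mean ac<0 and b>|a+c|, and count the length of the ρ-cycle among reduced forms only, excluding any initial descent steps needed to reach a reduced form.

D = 13, ⌊√D⌋ = 3
descent: ρ → (1,3,-1)  [lands on river]
river: ρ → (-1,3,1)
ρ-cycle length = 2 (tail of 1 descent step not counted)

2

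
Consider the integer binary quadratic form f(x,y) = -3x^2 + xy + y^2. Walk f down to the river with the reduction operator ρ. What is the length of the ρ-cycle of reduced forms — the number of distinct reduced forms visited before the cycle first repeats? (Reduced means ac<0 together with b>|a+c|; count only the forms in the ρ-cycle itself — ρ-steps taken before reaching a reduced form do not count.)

D = 13, ⌊√D⌋ = 3
descent: ρ → (1,3,-1)  [lands on river]
river: ρ → (-1,3,1)
ρ-cycle length = 2 (tail of 1 descent step not counted)

2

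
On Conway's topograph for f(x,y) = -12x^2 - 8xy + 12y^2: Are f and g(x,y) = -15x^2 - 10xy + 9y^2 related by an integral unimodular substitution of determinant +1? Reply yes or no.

D₁ = 640, D₂ = 640
river cycle of f (length 6): (12, 8, -12), (-12, 16, 8), (8, 16, -12), (-12, 8, 12), (12, 16, -8), (-8, 16, 12)
river cycle of g (length 8): (9, 10, -15), (-15, 20, 4), (4, 20, -15), (-15, 10, 9), (9, 8, -16), (-16, 24, 1), (1, 24, -16), (-16, 8, 9)
cycles differ ⇒ inequivalent

no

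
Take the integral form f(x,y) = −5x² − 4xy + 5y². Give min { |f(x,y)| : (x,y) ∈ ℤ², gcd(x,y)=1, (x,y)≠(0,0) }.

descent: ρ → (5,4,-5)  [lands on river]
river: ρ → (-5,6,4)
river: ρ → (4,10,-1)
river: ρ → (-1,10,4)
river: ρ → (4,6,-5)
river: ρ → (-5,4,5)
river: ρ → (5,6,-4)
river: ρ → (-4,10,1)
river: ρ → (1,10,-4)
river: ρ → (-4,6,5)
closes: descent 1, river 10
min |a| on river = 1

1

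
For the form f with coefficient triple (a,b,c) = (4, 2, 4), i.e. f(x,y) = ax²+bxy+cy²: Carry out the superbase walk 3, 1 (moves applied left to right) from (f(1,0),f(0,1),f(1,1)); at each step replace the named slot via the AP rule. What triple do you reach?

start (4,4,10) = (f(1,0),f(0,1),f(1,1))
replace slot 3: 2·(4+4) − 10 = 6 → (4,4,6)
replace slot 1: 2·(4+6) − 4 = 16 → (16,4,6)

16,4,6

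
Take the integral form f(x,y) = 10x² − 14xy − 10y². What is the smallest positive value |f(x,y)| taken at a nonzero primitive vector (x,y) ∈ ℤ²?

descent: ρ → (-10,14,10)  [lands on river]
river: ρ → (10,6,-14)
river: ρ → (-14,22,2)
river: ρ → (2,22,-14)
river: ρ → (-14,6,10)
river: ρ → (10,14,-10)
river: ρ → (-10,6,14)
river: ρ → (14,22,-2)
river: ρ → (-2,22,14)
river: ρ → (14,6,-10)
closes: descent 1, river 10
min |a| on river = 2

2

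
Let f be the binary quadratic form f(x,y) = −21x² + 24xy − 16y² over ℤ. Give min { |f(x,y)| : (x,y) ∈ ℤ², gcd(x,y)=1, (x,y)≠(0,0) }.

translate: b→18 (≡-24 mod 42), so (21,-24,16)→(21,18,13)
flip: (21,18,13)→(13,-18,21)
translate: b→8 (≡-18 mod 26), so (13,-18,21)→(13,8,16)
reduced (well bottom): (13,8,16) with a≤c, −a<b≤a
well minimum |f| = |-13| = 13 (negative-definite)

13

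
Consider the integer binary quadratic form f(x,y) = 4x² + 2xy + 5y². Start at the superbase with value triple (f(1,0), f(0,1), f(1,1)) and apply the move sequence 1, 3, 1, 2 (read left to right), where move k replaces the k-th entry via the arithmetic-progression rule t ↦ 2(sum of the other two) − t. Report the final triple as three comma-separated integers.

start (4,5,11) = (f(1,0),f(0,1),f(1,1))
replace slot 1: 2·(5+11) − 4 = 28 → (28,5,11)
replace slot 3: 2·(28+5) − 11 = 55 → (28,5,55)
replace slot 1: 2·(5+55) − 28 = 92 → (92,5,55)
replace slot 2: 2·(92+55) − 5 = 289 → (92,289,55)

92,289,55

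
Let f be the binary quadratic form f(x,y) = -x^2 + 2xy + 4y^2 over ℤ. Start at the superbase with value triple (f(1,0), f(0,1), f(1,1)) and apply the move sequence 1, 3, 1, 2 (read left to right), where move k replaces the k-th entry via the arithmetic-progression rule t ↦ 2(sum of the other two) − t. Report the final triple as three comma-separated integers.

start (-1,4,5) = (f(1,0),f(0,1),f(1,1))
replace slot 1: 2·(4+5) − (-1) = 19 → (19,4,5)
replace slot 3: 2·(19+4) − 5 = 41 → (19,4,41)
replace slot 1: 2·(4+41) − 19 = 71 → (71,4,41)
replace slot 2: 2·(71+41) − 4 = 220 → (71,220,41)

71,220,41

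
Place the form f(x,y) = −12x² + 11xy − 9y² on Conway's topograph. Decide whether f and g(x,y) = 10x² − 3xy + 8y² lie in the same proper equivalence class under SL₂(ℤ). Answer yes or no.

D₁ = -311, D₂ = -311
f is negative-definite; reduce −f:
−f: flip: (12,-11,9)→(9,11,12)
−f: translate: b→-7 (≡11 mod 18), so (9,11,12)→(9,-7,10)
−f: reduced (well bottom): (9,-7,10) with a≤c, −a<b≤a
flip sign back: reduced form of f is (-9,7,-10)
g: flip: (10,-3,8)→(8,3,10)
g: reduced (well bottom): (8,3,10) with a≤c, −a<b≤a
reduced forms (-9, 7, -10) vs (8, 3, 10) ⇒ inequivalent

no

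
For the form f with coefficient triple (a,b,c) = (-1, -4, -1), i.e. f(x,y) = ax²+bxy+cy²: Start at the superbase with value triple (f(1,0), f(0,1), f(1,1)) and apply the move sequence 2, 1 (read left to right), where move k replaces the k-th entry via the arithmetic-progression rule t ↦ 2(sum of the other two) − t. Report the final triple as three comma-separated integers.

start (-1,-1,-6) = (f(1,0),f(0,1),f(1,1))
replace slot 2: 2·((-1)+(-6)) − (-1) = -13 → (-1,-13,-6)
replace slot 1: 2·((-13)+(-6)) − (-1) = -37 → (-37,-13,-6)

-37,-13,-6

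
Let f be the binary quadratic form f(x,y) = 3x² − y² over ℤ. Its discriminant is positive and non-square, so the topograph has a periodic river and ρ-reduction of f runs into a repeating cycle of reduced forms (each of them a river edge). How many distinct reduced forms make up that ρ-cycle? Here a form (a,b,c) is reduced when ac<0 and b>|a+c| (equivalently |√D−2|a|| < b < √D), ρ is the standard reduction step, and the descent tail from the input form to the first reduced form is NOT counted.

D = 12, ⌊√D⌋ = 3
descent: ρ → (-1,2,2)  [lands on river]
river: ρ → (2,2,-1)
ρ-cycle length = 2 (tail of 1 descent step not counted)

2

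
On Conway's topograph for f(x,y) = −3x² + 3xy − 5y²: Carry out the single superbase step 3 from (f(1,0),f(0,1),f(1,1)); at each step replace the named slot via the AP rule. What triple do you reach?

start (-3,-5,-5) = (f(1,0),f(0,1),f(1,1))
replace slot 3: 2·((-3)+(-5)) − (-5) = -11 → (-3,-5,-11)

-3,-5,-11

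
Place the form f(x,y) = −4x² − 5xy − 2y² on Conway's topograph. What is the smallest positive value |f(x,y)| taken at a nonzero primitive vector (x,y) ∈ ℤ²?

translate: b→-3 (≡5 mod 8), so (4,5,2)→(4,-3,1)
flip: (4,-3,1)→(1,3,4)
translate: b→1 (≡3 mod 2), so (1,3,4)→(1,1,2)
reduced (well bottom): (1,1,2) with a≤c, −a<b≤a
well minimum |f| = |-1| = 1 (negative-definite)

1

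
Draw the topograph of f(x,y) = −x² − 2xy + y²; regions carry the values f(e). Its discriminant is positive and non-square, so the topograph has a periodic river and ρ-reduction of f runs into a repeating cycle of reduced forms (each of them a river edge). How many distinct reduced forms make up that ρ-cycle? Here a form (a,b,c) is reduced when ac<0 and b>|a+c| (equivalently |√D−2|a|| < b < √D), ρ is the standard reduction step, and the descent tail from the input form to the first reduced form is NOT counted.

D = 8, ⌊√D⌋ = 2
descent: ρ → (1,2,-1)  [lands on river]
river: ρ → (-1,2,1)
ρ-cycle length = 2 (tail of 1 descent step not counted)

2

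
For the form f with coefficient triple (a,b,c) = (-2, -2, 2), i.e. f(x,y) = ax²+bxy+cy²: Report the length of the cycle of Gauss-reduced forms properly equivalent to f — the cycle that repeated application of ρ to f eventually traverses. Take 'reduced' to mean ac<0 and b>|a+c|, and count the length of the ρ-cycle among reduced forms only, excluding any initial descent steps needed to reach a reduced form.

D = 20, ⌊√D⌋ = 4
descent: ρ → (2,2,-2)  [lands on river]
river: ρ → (-2,2,2)
ρ-cycle length = 2 (tail of 1 descent step not counted)

2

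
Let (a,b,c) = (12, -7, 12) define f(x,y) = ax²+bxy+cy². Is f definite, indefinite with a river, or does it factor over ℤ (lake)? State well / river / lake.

D = b²−4ac = (-7)² − 4·12·12 = -527
D < 0 ⇒ definite ⇒ every region one sign ⇒ single well

well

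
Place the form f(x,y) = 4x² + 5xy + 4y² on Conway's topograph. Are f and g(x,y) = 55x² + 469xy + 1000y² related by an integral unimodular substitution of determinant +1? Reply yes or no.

D₁ = -39, D₂ = -39
f: translate: b→-3 (≡5 mod 8), so (4,5,4)→(4,-3,3)
f: flip: (4,-3,3)→(3,3,4)
f: reduced (well bottom): (3,3,4) with a≤c, −a<b≤a
g: translate: b→29 (≡469 mod 110), so (55,469,1000)→(55,29,4)
g: flip: (55,29,4)→(4,-29,55)
g: translate: b→3 (≡-29 mod 8), so (4,-29,55)→(4,3,3)
g: flip: (4,3,3)→(3,-3,4)
g: translate: b→3 (≡-3 mod 6), so (3,-3,4)→(3,3,4)
g: reduced (well bottom): (3,3,4) with a≤c, −a<b≤a
reduced forms (3, 3, 4) vs (3, 3, 4) ⇒ equivalent

yes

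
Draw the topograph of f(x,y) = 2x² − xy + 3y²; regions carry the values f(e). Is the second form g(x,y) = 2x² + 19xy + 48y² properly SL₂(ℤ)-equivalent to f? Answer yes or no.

D₁ = -23, D₂ = -23
f: reduced (well bottom): (2,-1,3) with a≤c, −a<b≤a
g: translate: b→-1 (≡19 mod 4), so (2,19,48)→(2,-1,3)
g: reduced (well bottom): (2,-1,3) with a≤c, −a<b≤a
reduced forms (2, -1, 3) vs (2, -1, 3) ⇒ equivalent

yes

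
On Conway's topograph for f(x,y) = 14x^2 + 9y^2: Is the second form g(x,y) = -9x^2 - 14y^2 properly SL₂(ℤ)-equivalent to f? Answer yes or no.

D₁ = -504, D₂ = -504
f: flip: (14,0,9)→(9,0,14)
f: reduced (well bottom): (9,0,14) with a≤c, −a<b≤a
g is negative-definite; reduce −g:
−g: reduced (well bottom): (9,0,14) with a≤c, −a<b≤a
flip sign back: reduced form of g is (-9,0,-14)
reduced forms (9, 0, 14) vs (-9, 0, -14) ⇒ inequivalent

no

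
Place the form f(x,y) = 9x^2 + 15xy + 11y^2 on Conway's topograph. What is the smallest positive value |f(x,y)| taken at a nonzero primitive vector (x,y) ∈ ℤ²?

translate: b→-3 (≡15 mod 18), so (9,15,11)→(9,-3,5)
flip: (9,-3,5)→(5,3,9)
reduced (well bottom): (5,3,9) with a≤c, −a<b≤a
well minimum = a = 5

5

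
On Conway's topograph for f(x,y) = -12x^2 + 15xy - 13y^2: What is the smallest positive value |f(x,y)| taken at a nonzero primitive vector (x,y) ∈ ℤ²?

translate: b→9 (≡-15 mod 24), so (12,-15,13)→(12,9,10)
flip: (12,9,10)→(10,-9,12)
reduced (well bottom): (10,-9,12) with a≤c, −a<b≤a
well minimum |f| = |-10| = 10 (negative-definite)

10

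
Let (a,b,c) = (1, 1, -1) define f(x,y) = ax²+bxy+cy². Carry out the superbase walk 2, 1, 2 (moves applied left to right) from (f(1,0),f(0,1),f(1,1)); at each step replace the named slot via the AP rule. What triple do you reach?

start (1,-1,1) = (f(1,0),f(0,1),f(1,1))
replace slot 2: 2·(1+1) − (-1) = 5 → (1,5,1)
replace slot 1: 2·(5+1) − 1 = 11 → (11,5,1)
replace slot 2: 2·(11+1) − 5 = 19 → (11,19,1)

11,19,1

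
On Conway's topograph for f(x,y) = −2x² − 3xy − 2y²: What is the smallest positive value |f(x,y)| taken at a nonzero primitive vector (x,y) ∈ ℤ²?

translate: b→-1 (≡3 mod 4), so (2,3,2)→(2,-1,1)
flip: (2,-1,1)→(1,1,2)
reduced (well bottom): (1,1,2) with a≤c, −a<b≤a
well minimum |f| = |-1| = 1 (negative-definite)

1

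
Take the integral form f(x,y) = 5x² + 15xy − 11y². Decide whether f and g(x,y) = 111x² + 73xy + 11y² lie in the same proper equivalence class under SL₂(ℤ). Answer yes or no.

D₁ = 445, D₂ = 445
river cycle of f (length 10): (-11, 7, 9), (9, 11, -9), (-9, 7, 11), (11, 15, -5), (-5, 15, 11), (11, 7, -9), (-9, 11, 9), (9, 7, -11), (-11, 15, 5), (5, 15, -11)
river cycle of g (length 10): (11, 15, -5), (-5, 15, 11), (11, 7, -9), (-9, 11, 9), (9, 7, -11), (-11, 15, 5), (5, 15, -11), (-11, 7, 9), (9, 11, -9), (-9, 7, 11)
cycles coincide ⇒ equivalent

yes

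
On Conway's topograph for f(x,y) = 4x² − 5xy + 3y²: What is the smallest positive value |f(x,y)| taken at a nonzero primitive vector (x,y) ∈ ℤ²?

translate: b→3 (≡-5 mod 8), so (4,-5,3)→(4,3,2)
flip: (4,3,2)→(2,-3,4)
translate: b→1 (≡-3 mod 4), so (2,-3,4)→(2,1,3)
reduced (well bottom): (2,1,3) with a≤c, −a<b≤a
well minimum = a = 2

2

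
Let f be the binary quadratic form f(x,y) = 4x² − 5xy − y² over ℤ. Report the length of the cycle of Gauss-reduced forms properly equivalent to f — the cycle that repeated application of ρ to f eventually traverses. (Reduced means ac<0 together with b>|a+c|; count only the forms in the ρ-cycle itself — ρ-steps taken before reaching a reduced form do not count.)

D = 41, ⌊√D⌋ = 6
descent: ρ → (-1,5,4)  [lands on river]
river: ρ → (4,3,-2)
river: ρ → (-2,5,2)
river: ρ → (2,3,-4)
river: ρ → (-4,5,1)
river: ρ → (1,5,-4)
river: ρ → (-4,3,2)
river: ρ → (2,5,-2)
river: ρ → (-2,3,4)
river: ρ → (4,5,-1)
ρ-cycle length = 10 (tail of 1 descent step not counted)

10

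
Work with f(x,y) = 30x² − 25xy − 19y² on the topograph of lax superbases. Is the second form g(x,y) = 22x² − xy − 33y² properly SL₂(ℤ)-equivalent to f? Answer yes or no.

D₁ = 2905, D₂ = 2905
river cycle of f (length 34): (-19, 25, 30), (30, 35, -14), (-14, 49, 9), (9, 41, -34), (-34, 27, 16), (16, 37, -24), (-24, 11, 29), (29, 47, -6), (-6, 49, 21), (21, 35, -20), … (24 more)
river cycle of g (length 38): (22, 43, -12), (-12, 53, 2), (2, 51, -38), (-38, 25, 15), (15, 35, -28), (-28, 21, 22), (22, 23, -27), (-27, 31, 18), (18, 41, -17), (-17, 27, 32), … (28 more)
cycles differ ⇒ inequivalent

no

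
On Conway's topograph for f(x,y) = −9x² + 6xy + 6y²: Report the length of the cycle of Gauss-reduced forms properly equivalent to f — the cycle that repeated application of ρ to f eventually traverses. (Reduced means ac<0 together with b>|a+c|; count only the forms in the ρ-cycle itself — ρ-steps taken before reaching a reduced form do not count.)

D = 252, ⌊√D⌋ = 15
river: ρ → (6,6,-9)
river: ρ → (-9,12,3)
river: ρ → (3,12,-9)
river: ρ → (-9,6,6)
ρ-cycle length = 4 (tail of 0 descent steps not counted)

4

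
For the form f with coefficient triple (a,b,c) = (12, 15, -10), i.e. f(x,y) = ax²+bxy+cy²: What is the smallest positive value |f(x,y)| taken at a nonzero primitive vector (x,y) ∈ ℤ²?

river: ρ → (-10,25,2)
river: ρ → (2,23,-22)
river: ρ → (-22,21,3)
river: ρ → (3,21,-22)
river: ρ → (-22,23,2)
river: ρ → (2,25,-10)
river: ρ → (-10,15,12)
river: ρ → (12,9,-13)
river: ρ → (-13,17,8)
river: ρ → (8,15,-15)
river: ρ → (-15,15,8)
river: ρ → (8,17,-13)
river: ρ → (-13,9,12)
river: ρ → (12,15,-10)
closes: descent 0, river 14
min |a| on river = 2

2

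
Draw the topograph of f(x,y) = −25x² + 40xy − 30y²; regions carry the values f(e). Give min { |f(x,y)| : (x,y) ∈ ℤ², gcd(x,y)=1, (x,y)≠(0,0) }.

translate: b→10 (≡-40 mod 50), so (25,-40,30)→(25,10,15)
flip: (25,10,15)→(15,-10,25)
reduced (well bottom): (15,-10,25) with a≤c, −a<b≤a
well minimum |f| = |-15| = 15 (negative-definite)

15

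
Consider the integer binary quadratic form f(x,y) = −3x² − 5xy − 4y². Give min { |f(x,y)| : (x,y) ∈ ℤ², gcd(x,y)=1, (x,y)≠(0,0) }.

translate: b→-1 (≡5 mod 6), so (3,5,4)→(3,-1,2)
flip: (3,-1,2)→(2,1,3)
reduced (well bottom): (2,1,3) with a≤c, −a<b≤a
well minimum |f| = |-2| = 2 (negative-definite)

2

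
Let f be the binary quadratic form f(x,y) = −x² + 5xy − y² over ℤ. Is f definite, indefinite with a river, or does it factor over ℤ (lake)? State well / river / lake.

D = b²−4ac = 5² − 4·(-1)·(-1) = 21
D > 0 non-square ⇒ indefinite ⇒ periodic river

river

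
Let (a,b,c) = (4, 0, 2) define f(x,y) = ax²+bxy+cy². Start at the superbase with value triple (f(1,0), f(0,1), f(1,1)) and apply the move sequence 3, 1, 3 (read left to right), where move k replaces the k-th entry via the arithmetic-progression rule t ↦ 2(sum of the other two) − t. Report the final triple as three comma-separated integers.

start (4,2,6) = (f(1,0),f(0,1),f(1,1))
replace slot 3: 2·(4+2) − 6 = 6 → (4,2,6)
replace slot 1: 2·(2+6) − 4 = 12 → (12,2,6)
replace slot 3: 2·(12+2) − 6 = 22 → (12,2,22)

12,2,22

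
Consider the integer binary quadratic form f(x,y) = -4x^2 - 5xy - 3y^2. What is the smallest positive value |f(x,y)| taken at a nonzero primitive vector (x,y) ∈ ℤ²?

translate: b→-3 (≡5 mod 8), so (4,5,3)→(4,-3,2)
flip: (4,-3,2)→(2,3,4)
translate: b→-1 (≡3 mod 4), so (2,3,4)→(2,-1,3)
reduced (well bottom): (2,-1,3) with a≤c, −a<b≤a
well minimum |f| = |-2| = 2 (negative-definite)

2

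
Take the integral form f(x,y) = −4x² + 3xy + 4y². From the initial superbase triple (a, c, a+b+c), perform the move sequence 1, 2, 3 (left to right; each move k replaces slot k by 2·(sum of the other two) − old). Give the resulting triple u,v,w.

start (-4,4,3) = (f(1,0),f(0,1),f(1,1))
replace slot 1: 2·(4+3) − (-4) = 18 → (18,4,3)
replace slot 2: 2·(18+3) − 4 = 38 → (18,38,3)
replace slot 3: 2·(18+38) − 3 = 109 → (18,38,109)

18,38,109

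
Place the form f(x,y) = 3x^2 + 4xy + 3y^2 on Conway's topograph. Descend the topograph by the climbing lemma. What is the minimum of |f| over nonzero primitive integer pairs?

translate: b→-2 (≡4 mod 6), so (3,4,3)→(3,-2,2)
flip: (3,-2,2)→(2,2,3)
reduced (well bottom): (2,2,3) with a≤c, −a<b≤a
well minimum = a = 2

2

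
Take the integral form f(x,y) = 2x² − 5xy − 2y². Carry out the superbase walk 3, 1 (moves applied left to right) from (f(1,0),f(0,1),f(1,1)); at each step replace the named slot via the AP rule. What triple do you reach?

start (2,-2,-5) = (f(1,0),f(0,1),f(1,1))
replace slot 3: 2·(2+(-2)) − (-5) = 5 → (2,-2,5)
replace slot 1: 2·((-2)+5) − 2 = 4 → (4,-2,5)

4,-2,5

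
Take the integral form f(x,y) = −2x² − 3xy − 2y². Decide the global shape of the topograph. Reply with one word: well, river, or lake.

D = b²−4ac = (-3)² − 4·(-2)·(-2) = -7
D < 0 ⇒ definite ⇒ every region one sign ⇒ single well

well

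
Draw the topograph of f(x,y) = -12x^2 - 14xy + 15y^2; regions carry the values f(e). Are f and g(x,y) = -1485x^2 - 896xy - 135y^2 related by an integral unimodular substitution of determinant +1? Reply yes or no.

D₁ = 916, D₂ = 916
river cycle of f (length 18): (15, 14, -12), (-12, 10, 17), (17, 24, -5), (-5, 26, 12), (12, 22, -9), (-9, 14, 20), (20, 26, -3), (-3, 28, 11), (11, 16, -15), (-15, 14, 12), … (8 more)
river cycle of g (length 18): (-12, 10, 17), (17, 24, -5), (-5, 26, 12), (12, 22, -9), (-9, 14, 20), (20, 26, -3), (-3, 28, 11), (11, 16, -15), (-15, 14, 12), (12, 10, -17), … (8 more)
cycles coincide ⇒ equivalent

yes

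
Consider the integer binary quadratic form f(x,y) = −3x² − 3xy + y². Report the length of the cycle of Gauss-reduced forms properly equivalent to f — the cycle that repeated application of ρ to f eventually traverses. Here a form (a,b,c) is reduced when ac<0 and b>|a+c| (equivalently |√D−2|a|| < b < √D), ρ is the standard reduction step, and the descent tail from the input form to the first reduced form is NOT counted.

D = 21, ⌊√D⌋ = 4
descent: ρ → (1,3,-3)  [lands on river]
river: ρ → (-3,3,1)
ρ-cycle length = 2 (tail of 1 descent step not counted)

2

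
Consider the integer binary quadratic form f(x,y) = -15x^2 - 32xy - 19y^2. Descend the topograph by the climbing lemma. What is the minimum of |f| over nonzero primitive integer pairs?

translate: b→2 (≡32 mod 30), so (15,32,19)→(15,2,2)
flip: (15,2,2)→(2,-2,15)
translate: b→2 (≡-2 mod 4), so (2,-2,15)→(2,2,15)
reduced (well bottom): (2,2,15) with a≤c, −a<b≤a
well minimum |f| = |-2| = 2 (negative-definite)

2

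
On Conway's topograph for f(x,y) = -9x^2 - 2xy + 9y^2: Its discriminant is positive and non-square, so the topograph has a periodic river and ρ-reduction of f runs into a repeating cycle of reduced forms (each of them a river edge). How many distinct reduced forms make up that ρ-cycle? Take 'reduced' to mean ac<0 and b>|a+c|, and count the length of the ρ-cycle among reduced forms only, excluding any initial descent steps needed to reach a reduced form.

D = 328, ⌊√D⌋ = 18
descent: ρ → (9,2,-9)  [lands on river]
river: ρ → (-9,16,2)
river: ρ → (2,16,-9)
river: ρ → (-9,2,9)
river: ρ → (9,16,-2)
river: ρ → (-2,16,9)
ρ-cycle length = 6 (tail of 1 descent step not counted)

6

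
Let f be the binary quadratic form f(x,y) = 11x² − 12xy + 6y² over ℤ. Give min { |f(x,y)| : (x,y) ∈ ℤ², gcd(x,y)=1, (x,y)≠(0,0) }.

translate: b→10 (≡-12 mod 22), so (11,-12,6)→(11,10,5)
flip: (11,10,5)→(5,-10,11)
translate: b→0 (≡-10 mod 10), so (5,-10,11)→(5,0,6)
reduced (well bottom): (5,0,6) with a≤c, −a<b≤a
well minimum = a = 5

5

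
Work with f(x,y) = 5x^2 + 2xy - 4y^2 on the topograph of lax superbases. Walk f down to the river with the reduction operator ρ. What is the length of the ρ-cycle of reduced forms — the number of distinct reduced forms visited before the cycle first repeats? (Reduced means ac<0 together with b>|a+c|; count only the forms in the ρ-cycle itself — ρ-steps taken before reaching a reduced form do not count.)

D = 84, ⌊√D⌋ = 9
river: ρ → (-4,6,3)
river: ρ → (3,6,-4)
river: ρ → (-4,2,5)
river: ρ → (5,8,-1)
river: ρ → (-1,8,5)
river: ρ → (5,2,-4)
ρ-cycle length = 6 (tail of 0 descent steps not counted)

6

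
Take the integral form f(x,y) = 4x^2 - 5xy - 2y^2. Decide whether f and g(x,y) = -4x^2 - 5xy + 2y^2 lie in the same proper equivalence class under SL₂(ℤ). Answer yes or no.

D₁ = 57, D₂ = 57
river cycle of f (length 6): (-2, 5, 4), (4, 3, -3), (-3, 3, 4), (4, 5, -2), (-2, 7, 1), (1, 7, -2)
river cycle of g (length 6): (2, 5, -4), (-4, 3, 3), (3, 3, -4), (-4, 5, 2), (2, 7, -1), (-1, 7, 2)
cycles differ ⇒ inequivalent

no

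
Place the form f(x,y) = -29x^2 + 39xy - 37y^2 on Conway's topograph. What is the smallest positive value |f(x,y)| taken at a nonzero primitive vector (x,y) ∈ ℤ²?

translate: b→19 (≡-39 mod 58), so (29,-39,37)→(29,19,27)
flip: (29,19,27)→(27,-19,29)
reduced (well bottom): (27,-19,29) with a≤c, −a<b≤a
well minimum |f| = |-27| = 27 (negative-definite)

27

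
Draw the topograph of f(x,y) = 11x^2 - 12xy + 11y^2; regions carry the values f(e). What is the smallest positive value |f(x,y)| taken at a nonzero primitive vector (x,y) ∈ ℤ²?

translate: b→10 (≡-12 mod 22), so (11,-12,11)→(11,10,10)
flip: (11,10,10)→(10,-10,11)
translate: b→10 (≡-10 mod 20), so (10,-10,11)→(10,10,11)
reduced (well bottom): (10,10,11) with a≤c, −a<b≤a
well minimum = a = 10

10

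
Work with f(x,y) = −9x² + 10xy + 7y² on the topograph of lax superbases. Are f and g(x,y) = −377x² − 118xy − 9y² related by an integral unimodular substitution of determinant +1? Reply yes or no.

D₁ = 352, D₂ = 352
river cycle of f (length 6): (7, 18, -1), (-1, 18, 7), (7, 10, -9), (-9, 8, 8), (8, 8, -9), (-9, 10, 7)
river cycle of g (length 6): (-9, 10, 7), (7, 18, -1), (-1, 18, 7), (7, 10, -9), (-9, 8, 8), (8, 8, -9)
cycles coincide ⇒ equivalent

yes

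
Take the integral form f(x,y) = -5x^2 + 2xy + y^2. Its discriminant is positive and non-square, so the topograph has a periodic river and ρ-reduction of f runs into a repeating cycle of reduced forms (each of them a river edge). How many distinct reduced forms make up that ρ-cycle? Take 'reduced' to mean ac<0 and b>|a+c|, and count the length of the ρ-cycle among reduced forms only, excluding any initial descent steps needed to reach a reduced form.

D = 24, ⌊√D⌋ = 4
descent: ρ → (1,4,-2)  [lands on river]
river: ρ → (-2,4,1)
ρ-cycle length = 2 (tail of 1 descent step not counted)

2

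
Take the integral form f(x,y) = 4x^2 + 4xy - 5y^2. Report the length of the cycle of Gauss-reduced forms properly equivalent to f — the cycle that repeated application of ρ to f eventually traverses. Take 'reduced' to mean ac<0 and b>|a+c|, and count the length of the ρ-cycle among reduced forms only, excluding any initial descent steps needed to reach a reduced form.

D = 96, ⌊√D⌋ = 9
river: ρ → (-5,6,3)
river: ρ → (3,6,-5)
river: ρ → (-5,4,4)
river: ρ → (4,4,-5)
ρ-cycle length = 4 (tail of 0 descent steps not counted)

4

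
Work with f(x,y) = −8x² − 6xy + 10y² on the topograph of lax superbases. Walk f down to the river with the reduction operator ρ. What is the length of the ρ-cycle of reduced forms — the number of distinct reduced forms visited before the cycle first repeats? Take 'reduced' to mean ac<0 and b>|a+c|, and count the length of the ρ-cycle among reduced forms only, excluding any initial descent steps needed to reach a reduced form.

D = 356, ⌊√D⌋ = 18
descent: ρ → (10,6,-8)  [lands on river]
river: ρ → (-8,10,8)
river: ρ → (8,6,-10)
river: ρ → (-10,14,4)
river: ρ → (4,18,-2)
river: ρ → (-2,18,4)
river: ρ → (4,14,-10)
river: ρ → (-10,6,8)
river: ρ → (8,10,-8)
river: ρ → (-8,6,10)
river: ρ → (10,14,-4)
river: ρ → (-4,18,2)
river: ρ → (2,18,-4)
river: ρ → (-4,14,10)
ρ-cycle length = 14 (tail of 1 descent step not counted)

14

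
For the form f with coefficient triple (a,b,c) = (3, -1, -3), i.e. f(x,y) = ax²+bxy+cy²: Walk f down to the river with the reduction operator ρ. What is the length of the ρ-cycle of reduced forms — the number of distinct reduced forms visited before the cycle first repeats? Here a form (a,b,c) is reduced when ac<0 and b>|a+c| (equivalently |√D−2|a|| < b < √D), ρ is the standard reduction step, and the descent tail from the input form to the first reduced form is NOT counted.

D = 37, ⌊√D⌋ = 6
descent: ρ → (-3,1,3)  [lands on river]
river: ρ → (3,5,-1)
river: ρ → (-1,5,3)
river: ρ → (3,1,-3)
river: ρ → (-3,5,1)
river: ρ → (1,5,-3)
ρ-cycle length = 6 (tail of 1 descent step not counted)

6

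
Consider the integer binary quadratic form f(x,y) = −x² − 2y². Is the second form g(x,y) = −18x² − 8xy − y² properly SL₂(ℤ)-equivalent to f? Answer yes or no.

D₁ = -8, D₂ = -8
f is negative-definite; reduce −f:
−f: reduced (well bottom): (1,0,2) with a≤c, −a<b≤a
flip sign back: reduced form of f is (-1,0,-2)
g is negative-definite; reduce −g:
−g: flip: (18,8,1)→(1,-8,18)
−g: translate: b→0 (≡-8 mod 2), so (1,-8,18)→(1,0,2)
−g: reduced (well bottom): (1,0,2) with a≤c, −a<b≤a
flip sign back: reduced form of g is (-1,0,-2)
reduced forms (-1, 0, -2) vs (-1, 0, -2) ⇒ equivalent

yes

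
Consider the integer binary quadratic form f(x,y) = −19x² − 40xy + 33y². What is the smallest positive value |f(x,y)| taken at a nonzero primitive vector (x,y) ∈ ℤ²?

descent: ρ → (33,40,-19)  [lands on river]
river: ρ → (-19,36,37)
river: ρ → (37,38,-18)
river: ρ → (-18,34,41)
river: ρ → (41,48,-11)
river: ρ → (-11,62,6)
river: ρ → (6,58,-31)
river: ρ → (-31,4,33)
river: ρ → (33,62,-2)
river: ρ → (-2,62,33)
river: ρ → (33,4,-31)
river: ρ → (-31,58,6)
river: ρ → (6,62,-11)
river: ρ → (-11,48,41)
river: ρ → (41,34,-18)
river: ρ → (-18,38,37)
river: ρ → (37,36,-19)
river: ρ → (-19,40,33)
river: ρ → (33,26,-26)
river: ρ → (-26,26,33)
closes: descent 1, river 20
min |a| on river = 2

2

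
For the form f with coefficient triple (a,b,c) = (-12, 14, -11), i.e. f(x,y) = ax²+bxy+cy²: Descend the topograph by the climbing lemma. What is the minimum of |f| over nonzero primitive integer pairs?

translate: b→10 (≡-14 mod 24), so (12,-14,11)→(12,10,9)
flip: (12,10,9)→(9,-10,12)
translate: b→8 (≡-10 mod 18), so (9,-10,12)→(9,8,11)
reduced (well bottom): (9,8,11) with a≤c, −a<b≤a
well minimum |f| = |-9| = 9 (negative-definite)

9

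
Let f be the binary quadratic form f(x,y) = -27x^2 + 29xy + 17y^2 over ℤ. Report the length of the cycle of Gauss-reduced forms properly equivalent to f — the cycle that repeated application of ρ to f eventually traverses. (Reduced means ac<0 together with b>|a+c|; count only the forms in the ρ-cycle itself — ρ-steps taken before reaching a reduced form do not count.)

D = 2677, ⌊√D⌋ = 51
river: ρ → (17,39,-17)
river: ρ → (-17,29,27)
river: ρ → (27,25,-19)
river: ρ → (-19,51,1)
river: ρ → (1,51,-19)
river: ρ → (-19,25,27)
river: ρ → (27,29,-17)
river: ρ → (-17,39,17)
river: ρ → (17,29,-27)
river: ρ → (-27,25,19)
river: ρ → (19,51,-1)
river: ρ → (-1,51,19)
river: ρ → (19,25,-27)
river: ρ → (-27,29,17)
ρ-cycle length = 14 (tail of 0 descent steps not counted)

14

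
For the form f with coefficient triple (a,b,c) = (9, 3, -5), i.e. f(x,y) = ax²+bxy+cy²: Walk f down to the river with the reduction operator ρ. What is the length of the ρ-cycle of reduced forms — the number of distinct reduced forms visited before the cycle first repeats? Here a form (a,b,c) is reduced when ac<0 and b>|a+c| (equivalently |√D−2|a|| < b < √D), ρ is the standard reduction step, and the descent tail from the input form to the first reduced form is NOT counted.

D = 189, ⌊√D⌋ = 13
descent: ρ → (-5,7,7)  [lands on river]
river: ρ → (7,7,-5)
river: ρ → (-5,13,1)
river: ρ → (1,13,-5)
ρ-cycle length = 4 (tail of 1 descent step not counted)

4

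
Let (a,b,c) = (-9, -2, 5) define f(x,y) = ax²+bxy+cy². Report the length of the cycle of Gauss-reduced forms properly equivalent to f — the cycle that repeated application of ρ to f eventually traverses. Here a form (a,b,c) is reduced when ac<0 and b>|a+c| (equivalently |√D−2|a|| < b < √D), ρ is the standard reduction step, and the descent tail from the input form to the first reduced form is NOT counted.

D = 184, ⌊√D⌋ = 13
descent: ρ → (5,12,-2)  [lands on river]
river: ρ → (-2,12,5)
river: ρ → (5,8,-6)
river: ρ → (-6,4,7)
river: ρ → (7,10,-3)
river: ρ → (-3,8,10)
river: ρ → (10,12,-1)
river: ρ → (-1,12,10)
river: ρ → (10,8,-3)
river: ρ → (-3,10,7)
river: ρ → (7,4,-6)
river: ρ → (-6,8,5)
ρ-cycle length = 12 (tail of 1 descent step not counted)

12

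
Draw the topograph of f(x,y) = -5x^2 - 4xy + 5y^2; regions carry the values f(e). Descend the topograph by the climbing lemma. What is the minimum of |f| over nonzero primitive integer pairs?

descent: ρ → (5,4,-5)  [lands on river]
river: ρ → (-5,6,4)
river: ρ → (4,10,-1)
river: ρ → (-1,10,4)
river: ρ → (4,6,-5)
river: ρ → (-5,4,5)
river: ρ → (5,6,-4)
river: ρ → (-4,10,1)
river: ρ → (1,10,-4)
river: ρ → (-4,6,5)
closes: descent 1, river 10
min |a| on river = 1

1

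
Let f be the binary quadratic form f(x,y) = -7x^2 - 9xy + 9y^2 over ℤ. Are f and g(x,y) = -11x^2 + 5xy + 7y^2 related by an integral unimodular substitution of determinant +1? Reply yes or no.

D₁ = 333, D₂ = 333
river cycle of f (length 6): (9, 9, -7), (-7, 5, 11), (11, 17, -1), (-1, 17, 11), (11, 5, -7), (-7, 9, 9)
river cycle of g (length 6): (7, 9, -9), (-9, 9, 7), (7, 5, -11), (-11, 17, 1), (1, 17, -11), (-11, 5, 7)
cycles differ ⇒ inequivalent

no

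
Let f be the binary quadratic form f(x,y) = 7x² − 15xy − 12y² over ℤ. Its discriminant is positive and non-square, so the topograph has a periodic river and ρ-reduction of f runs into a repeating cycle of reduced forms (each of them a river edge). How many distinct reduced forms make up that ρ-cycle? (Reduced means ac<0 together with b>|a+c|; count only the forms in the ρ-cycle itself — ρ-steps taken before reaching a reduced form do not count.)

D = 561, ⌊√D⌋ = 23
descent: ρ → (-12,15,7)  [lands on river]
river: ρ → (7,13,-14)
river: ρ → (-14,15,6)
river: ρ → (6,21,-5)
river: ρ → (-5,19,10)
river: ρ → (10,21,-3)
river: ρ → (-3,21,10)
river: ρ → (10,19,-5)
river: ρ → (-5,21,6)
river: ρ → (6,15,-14)
river: ρ → (-14,13,7)
river: ρ → (7,15,-12)
river: ρ → (-12,9,10)
river: ρ → (10,11,-11)
river: ρ → (-11,11,10)
river: ρ → (10,9,-12)
ρ-cycle length = 16 (tail of 1 descent step not counted)

16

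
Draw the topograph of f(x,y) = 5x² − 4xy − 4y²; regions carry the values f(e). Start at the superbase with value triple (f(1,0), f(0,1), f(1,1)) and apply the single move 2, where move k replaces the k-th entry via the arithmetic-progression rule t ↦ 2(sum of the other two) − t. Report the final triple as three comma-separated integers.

start (5,-4,-3) = (f(1,0),f(0,1),f(1,1))
replace slot 2: 2·(5+(-3)) − (-4) = 8 → (5,8,-3)

5,8,-3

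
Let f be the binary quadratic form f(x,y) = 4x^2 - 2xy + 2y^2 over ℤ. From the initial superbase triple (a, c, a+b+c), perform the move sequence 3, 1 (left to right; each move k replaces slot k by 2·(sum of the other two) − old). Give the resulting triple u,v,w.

start (4,2,4) = (f(1,0),f(0,1),f(1,1))
replace slot 3: 2·(4+2) − 4 = 8 → (4,2,8)
replace slot 1: 2·(2+8) − 4 = 16 → (16,2,8)

16,2,8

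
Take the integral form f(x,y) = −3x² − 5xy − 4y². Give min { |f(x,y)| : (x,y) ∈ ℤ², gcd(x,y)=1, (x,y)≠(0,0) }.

translate: b→-1 (≡5 mod 6), so (3,5,4)→(3,-1,2)
flip: (3,-1,2)→(2,1,3)
reduced (well bottom): (2,1,3) with a≤c, −a<b≤a
well minimum |f| = |-2| = 2 (negative-definite)

2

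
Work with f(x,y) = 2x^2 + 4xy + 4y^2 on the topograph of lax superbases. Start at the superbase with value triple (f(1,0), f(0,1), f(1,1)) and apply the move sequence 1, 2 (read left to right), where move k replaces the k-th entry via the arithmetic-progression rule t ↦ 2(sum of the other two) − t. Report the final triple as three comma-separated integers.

start (2,4,10) = (f(1,0),f(0,1),f(1,1))
replace slot 1: 2·(4+10) − 2 = 26 → (26,4,10)
replace slot 2: 2·(26+10) − 4 = 68 → (26,68,10)

26,68,10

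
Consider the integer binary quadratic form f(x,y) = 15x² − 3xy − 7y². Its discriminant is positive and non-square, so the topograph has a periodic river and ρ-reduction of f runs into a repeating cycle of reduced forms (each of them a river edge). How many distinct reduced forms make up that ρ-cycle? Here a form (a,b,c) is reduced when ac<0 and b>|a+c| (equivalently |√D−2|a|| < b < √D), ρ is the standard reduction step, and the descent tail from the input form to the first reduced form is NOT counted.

D = 429, ⌊√D⌋ = 20
descent: ρ → (-7,17,5)  [lands on river]
river: ρ → (5,13,-13)
river: ρ → (-13,13,5)
river: ρ → (5,17,-7)
river: ρ → (-7,11,11)
river: ρ → (11,11,-7)
ρ-cycle length = 6 (tail of 1 descent step not counted)

6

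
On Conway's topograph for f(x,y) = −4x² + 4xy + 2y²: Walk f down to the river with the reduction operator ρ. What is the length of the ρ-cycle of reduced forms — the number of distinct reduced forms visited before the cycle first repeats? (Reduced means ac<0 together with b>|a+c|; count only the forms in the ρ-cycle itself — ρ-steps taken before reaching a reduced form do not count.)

D = 48, ⌊√D⌋ = 6
river: ρ → (2,4,-4)
river: ρ → (-4,4,2)
ρ-cycle length = 2 (tail of 0 descent steps not counted)

2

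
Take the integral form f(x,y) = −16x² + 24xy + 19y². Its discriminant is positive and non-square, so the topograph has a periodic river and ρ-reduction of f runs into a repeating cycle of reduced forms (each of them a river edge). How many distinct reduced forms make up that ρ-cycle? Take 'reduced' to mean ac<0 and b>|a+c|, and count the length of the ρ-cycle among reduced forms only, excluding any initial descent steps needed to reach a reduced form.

D = 1792, ⌊√D⌋ = 42
river: ρ → (19,14,-21)
river: ρ → (-21,28,12)
river: ρ → (12,20,-29)
river: ρ → (-29,38,3)
river: ρ → (3,40,-16)
river: ρ → (-16,24,19)
ρ-cycle length = 6 (tail of 0 descent steps not counted)

6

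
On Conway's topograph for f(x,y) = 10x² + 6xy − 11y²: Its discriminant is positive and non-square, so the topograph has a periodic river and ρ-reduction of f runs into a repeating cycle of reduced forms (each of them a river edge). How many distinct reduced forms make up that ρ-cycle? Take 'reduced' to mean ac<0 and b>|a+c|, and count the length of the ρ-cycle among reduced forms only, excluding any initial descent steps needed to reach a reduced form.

D = 476, ⌊√D⌋ = 21
river: ρ → (-11,16,5)
river: ρ → (5,14,-14)
river: ρ → (-14,14,5)
river: ρ → (5,16,-11)
river: ρ → (-11,6,10)
river: ρ → (10,14,-7)
river: ρ → (-7,14,10)
river: ρ → (10,6,-11)
ρ-cycle length = 8 (tail of 0 descent steps not counted)

8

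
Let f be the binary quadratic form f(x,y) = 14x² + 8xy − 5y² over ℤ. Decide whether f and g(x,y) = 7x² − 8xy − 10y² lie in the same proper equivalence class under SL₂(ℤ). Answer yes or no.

D₁ = 344, D₂ = 344
river cycle of f (length 10): (-5, 12, 10), (10, 8, -7), (-7, 6, 11), (11, 16, -2), (-2, 16, 11), (11, 6, -7), (-7, 8, 10), (10, 12, -5), (-5, 18, 1), (1, 18, -5)
river cycle of g (length 10): (-10, 8, 7), (7, 6, -11), (-11, 16, 2), (2, 16, -11), (-11, 6, 7), (7, 8, -10), (-10, 12, 5), (5, 18, -1), (-1, 18, 5), (5, 12, -10)
cycles differ ⇒ inequivalent

no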